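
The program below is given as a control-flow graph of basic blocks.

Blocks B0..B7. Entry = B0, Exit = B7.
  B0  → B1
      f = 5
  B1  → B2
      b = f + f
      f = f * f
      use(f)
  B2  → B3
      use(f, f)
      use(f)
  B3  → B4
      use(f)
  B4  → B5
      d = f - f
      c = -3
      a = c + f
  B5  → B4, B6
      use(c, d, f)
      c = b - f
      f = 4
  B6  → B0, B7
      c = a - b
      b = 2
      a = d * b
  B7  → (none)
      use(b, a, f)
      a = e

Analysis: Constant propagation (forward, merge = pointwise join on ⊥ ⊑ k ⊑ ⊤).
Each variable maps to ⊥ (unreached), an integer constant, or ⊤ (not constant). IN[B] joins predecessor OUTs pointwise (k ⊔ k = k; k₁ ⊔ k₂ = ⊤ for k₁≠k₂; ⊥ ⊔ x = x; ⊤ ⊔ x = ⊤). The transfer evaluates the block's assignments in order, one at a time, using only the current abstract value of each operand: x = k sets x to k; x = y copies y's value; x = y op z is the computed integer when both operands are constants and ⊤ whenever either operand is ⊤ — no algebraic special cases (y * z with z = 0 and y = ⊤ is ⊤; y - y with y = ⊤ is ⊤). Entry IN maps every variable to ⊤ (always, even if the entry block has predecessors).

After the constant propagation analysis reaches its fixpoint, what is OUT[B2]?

Per-block solution:
  B0:  IN=(all ⊤)  OUT={f:5; rest ⊤}
  B1:  IN={f:5; rest ⊤}  OUT={b:10, f:25; rest ⊤}
  B2:  IN={b:10, f:25; rest ⊤}  OUT={b:10, f:25; rest ⊤}
  B3:  IN={b:10, f:25; rest ⊤}  OUT={b:10, f:25; rest ⊤}
  B4:  IN={b:10; rest ⊤}  OUT={b:10, c:-3; rest ⊤}
  B5:  IN={b:10, c:-3; rest ⊤}  OUT={b:10, f:4; rest ⊤}
  B6:  IN={b:10, f:4; rest ⊤}  OUT={b:2, f:4; rest ⊤}
  B7:  IN={b:2, f:4; rest ⊤}  OUT={b:2, f:4; rest ⊤}

Merge at B2: IN[B2] = OUT[B1] = {a: ⊤, b: 10, c: ⊤, d: ⊤, e: ⊤, f: 25}
Applying B2's transfer function to that IN value gives OUT[B2] (row B2 above).

Answer: {a: ⊤, b: 10, c: ⊤, d: ⊤, e: ⊤, f: 25}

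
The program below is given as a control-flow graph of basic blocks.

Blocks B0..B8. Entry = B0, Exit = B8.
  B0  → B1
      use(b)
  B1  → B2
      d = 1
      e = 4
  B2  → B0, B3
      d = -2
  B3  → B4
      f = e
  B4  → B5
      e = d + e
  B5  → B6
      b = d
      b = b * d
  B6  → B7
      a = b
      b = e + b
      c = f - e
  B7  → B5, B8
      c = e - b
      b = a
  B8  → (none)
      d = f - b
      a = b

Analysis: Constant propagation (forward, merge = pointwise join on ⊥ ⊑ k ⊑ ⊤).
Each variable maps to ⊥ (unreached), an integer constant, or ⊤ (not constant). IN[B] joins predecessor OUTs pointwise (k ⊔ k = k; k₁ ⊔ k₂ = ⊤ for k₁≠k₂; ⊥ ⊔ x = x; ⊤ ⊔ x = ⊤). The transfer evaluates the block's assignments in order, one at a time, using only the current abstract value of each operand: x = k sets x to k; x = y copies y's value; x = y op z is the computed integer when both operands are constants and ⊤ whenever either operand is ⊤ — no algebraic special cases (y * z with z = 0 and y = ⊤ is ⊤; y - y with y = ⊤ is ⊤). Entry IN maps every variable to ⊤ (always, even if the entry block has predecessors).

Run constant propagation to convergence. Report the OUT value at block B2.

Fixpoint table:
  B0: | IN=(all ⊤) | OUT=(all ⊤)
  B1: | IN=(all ⊤) | OUT={d:1, e:4; rest ⊤}
  B2: | IN={d:1, e:4; rest ⊤} | OUT={d:-2, e:4; rest ⊤}
  B3: | IN={d:-2, e:4; rest ⊤} | OUT={d:-2, e:4, f:4; rest ⊤}
  B4: | IN={d:-2, e:4, f:4; rest ⊤} | OUT={d:-2, e:2, f:4; rest ⊤}
  B5: | IN={d:-2, e:2, f:4; rest ⊤} | OUT={b:4, d:-2, e:2, f:4; rest ⊤}
  B6: | IN={b:4, d:-2, e:2, f:4; rest ⊤} | OUT={a:4, b:6, c:2, d:-2, e:2, f:4; rest ⊤}
  B7: | IN={a:4, b:6, c:2, d:-2, e:2, f:4; rest ⊤} | OUT={a:4, b:4, c:-4, d:-2, e:2, f:4; rest ⊤}
  B8: | IN={a:4, b:4, c:-4, d:-2, e:2, f:4; rest ⊤} | OUT={a:4, b:4, c:-4, d:0, e:2, f:4; rest ⊤}

Merge at B2: IN[B2] = OUT[B1] = {a: ⊤, b: ⊤, c: ⊤, d: 1, e: 4, f: ⊤}
Applying B2's transfer function to that IN value gives OUT[B2] (row B2 above).

Answer: {a: ⊤, b: ⊤, c: ⊤, d: -2, e: 4, f: ⊤}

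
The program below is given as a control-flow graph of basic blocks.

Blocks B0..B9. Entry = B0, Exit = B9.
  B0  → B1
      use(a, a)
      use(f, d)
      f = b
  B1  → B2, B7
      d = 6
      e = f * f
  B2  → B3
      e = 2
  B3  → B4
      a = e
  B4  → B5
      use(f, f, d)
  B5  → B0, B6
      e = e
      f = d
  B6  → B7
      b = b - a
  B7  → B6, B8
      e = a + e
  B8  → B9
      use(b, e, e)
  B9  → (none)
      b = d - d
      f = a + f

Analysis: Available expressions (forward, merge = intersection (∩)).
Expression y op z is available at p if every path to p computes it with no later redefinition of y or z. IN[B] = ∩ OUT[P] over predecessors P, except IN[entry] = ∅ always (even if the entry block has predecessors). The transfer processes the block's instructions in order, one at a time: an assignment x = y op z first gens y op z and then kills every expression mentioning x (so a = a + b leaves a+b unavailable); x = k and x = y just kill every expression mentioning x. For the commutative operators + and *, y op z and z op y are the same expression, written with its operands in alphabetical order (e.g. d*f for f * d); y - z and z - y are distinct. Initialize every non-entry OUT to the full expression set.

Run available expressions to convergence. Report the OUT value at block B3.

Answer: {f*f}

Derivation:
Converged values:
  B0: | IN={} | OUT={}
  B1: | IN={} | OUT={f*f}
  B2: | IN={f*f} | OUT={f*f}
  B3: | IN={f*f} | OUT={f*f}
  B4: | IN={f*f} | OUT={f*f}
  B5: | IN={f*f} | OUT={}
  B6: | IN={} | OUT={}
  B7: | IN={} | OUT={}
  B8: | IN={} | OUT={}
  B9: | IN={} | OUT={d-d}

Merge at B3: IN[B3] = OUT[B2] = {f*f}
Applying B3's transfer function to that IN value gives OUT[B3] (row B3 above).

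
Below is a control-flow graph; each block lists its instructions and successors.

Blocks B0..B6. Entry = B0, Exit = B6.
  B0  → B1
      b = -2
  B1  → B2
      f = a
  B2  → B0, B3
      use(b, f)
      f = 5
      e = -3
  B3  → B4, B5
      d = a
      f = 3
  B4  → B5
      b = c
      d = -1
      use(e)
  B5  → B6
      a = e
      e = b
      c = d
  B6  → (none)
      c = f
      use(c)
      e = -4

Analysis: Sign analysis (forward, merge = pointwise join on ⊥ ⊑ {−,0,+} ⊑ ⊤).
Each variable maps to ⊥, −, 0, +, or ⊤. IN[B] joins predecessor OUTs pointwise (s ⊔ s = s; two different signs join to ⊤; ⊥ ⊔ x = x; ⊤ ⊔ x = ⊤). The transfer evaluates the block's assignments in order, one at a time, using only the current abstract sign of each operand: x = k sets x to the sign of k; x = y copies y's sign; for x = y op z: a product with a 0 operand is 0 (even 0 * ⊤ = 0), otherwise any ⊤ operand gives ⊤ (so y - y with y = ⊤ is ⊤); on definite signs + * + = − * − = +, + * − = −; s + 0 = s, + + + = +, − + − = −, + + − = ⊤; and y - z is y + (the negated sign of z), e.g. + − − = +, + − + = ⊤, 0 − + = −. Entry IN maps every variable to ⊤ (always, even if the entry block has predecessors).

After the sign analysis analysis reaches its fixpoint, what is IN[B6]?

Answer: {a: -, b: ⊤, c: ⊤, d: ⊤, e: ⊤, f: +}

Trace:
Converged values:
  B0: | IN=(all ⊤) | OUT={b:-; rest ⊤}
  B1: | IN={b:-; rest ⊤} | OUT={b:-; rest ⊤}
  B2: | IN={b:-; rest ⊤} | OUT={b:-, e:-, f:+; rest ⊤}
  B3: | IN={b:-, e:-, f:+; rest ⊤} | OUT={b:-, e:-, f:+; rest ⊤}
  B4: | IN={b:-, e:-, f:+; rest ⊤} | OUT={d:-, e:-, f:+; rest ⊤}
  B5: | IN={e:-, f:+; rest ⊤} | OUT={a:-, f:+; rest ⊤}
  B6: | IN={a:-, f:+; rest ⊤} | OUT={a:-, c:+, e:-, f:+; rest ⊤}

Merge at B6: IN[B6] = OUT[B5] = {a: -, b: ⊤, c: ⊤, d: ⊤, e: ⊤, f: +}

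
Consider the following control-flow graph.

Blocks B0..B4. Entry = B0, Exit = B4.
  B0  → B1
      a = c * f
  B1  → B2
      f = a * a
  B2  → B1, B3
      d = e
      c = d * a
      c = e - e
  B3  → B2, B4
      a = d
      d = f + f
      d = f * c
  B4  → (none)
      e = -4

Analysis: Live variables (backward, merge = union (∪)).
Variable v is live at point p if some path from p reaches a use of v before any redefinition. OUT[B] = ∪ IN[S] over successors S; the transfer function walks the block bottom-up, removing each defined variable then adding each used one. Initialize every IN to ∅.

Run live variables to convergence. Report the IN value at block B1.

Answer: {a, e}

Derivation:
Per-block solution:
  B0:   IN={c, e, f}   OUT={a, e}
  B1:   IN={a, e}   OUT={a, e, f}
  B2:   IN={a, e, f}   OUT={a, c, d, e, f}
  B3:   IN={c, d, e, f}   OUT={a, e, f}
  B4:   IN={}   OUT={}

Merge at B1: OUT[B1] = IN[B2] = {a, e, f}
Applying B1's transfer function to that OUT value gives IN[B1] (row B1 above).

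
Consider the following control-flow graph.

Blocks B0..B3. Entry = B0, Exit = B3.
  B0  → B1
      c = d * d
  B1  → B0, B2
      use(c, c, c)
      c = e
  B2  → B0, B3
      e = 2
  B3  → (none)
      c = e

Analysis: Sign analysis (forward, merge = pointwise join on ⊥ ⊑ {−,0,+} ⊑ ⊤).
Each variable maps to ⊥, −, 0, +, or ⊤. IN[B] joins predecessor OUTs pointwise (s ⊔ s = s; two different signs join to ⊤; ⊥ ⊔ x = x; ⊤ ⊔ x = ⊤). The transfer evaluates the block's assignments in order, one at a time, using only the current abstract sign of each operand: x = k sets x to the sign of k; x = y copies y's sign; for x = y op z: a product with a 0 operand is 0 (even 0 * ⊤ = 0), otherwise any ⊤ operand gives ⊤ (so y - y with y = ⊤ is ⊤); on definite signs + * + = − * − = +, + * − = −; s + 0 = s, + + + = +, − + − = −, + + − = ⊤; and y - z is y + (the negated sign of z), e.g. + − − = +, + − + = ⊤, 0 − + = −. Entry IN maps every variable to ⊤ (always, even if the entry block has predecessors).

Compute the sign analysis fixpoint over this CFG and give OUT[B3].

Fixpoint table:
  B0: | IN=(all ⊤) | OUT=(all ⊤)
  B1: | IN=(all ⊤) | OUT=(all ⊤)
  B2: | IN=(all ⊤) | OUT={e:+; rest ⊤}
  B3: | IN={e:+; rest ⊤} | OUT={c:+, e:+; rest ⊤}

Merge at B3: IN[B3] = OUT[B2] = {a: ⊤, b: ⊤, c: ⊤, d: ⊤, e: +, f: ⊤}
Applying B3's transfer function to that IN value gives OUT[B3] (row B3 above).

Answer: {a: ⊤, b: ⊤, c: +, d: ⊤, e: +, f: ⊤}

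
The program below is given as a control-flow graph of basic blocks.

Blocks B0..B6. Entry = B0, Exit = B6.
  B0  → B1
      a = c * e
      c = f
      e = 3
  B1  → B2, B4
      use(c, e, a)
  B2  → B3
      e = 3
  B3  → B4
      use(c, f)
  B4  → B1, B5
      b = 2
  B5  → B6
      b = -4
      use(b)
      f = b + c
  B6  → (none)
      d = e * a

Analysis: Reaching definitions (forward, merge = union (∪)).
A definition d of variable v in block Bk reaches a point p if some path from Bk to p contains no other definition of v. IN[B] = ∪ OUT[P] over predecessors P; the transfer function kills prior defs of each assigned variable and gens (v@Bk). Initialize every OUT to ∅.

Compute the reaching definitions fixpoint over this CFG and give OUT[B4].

Answer: {a@B0, b@B4, c@B0, e@B0, e@B2}

Derivation:
Per-block solution:
  B0: | IN={} | OUT={a@B0, c@B0, e@B0}
  B1: | IN={a@B0, b@B4, c@B0, e@B0, e@B2} | OUT={a@B0, b@B4, c@B0, e@B0, e@B2}
  B2: | IN={a@B0, b@B4, c@B0, e@B0, e@B2} | OUT={a@B0, b@B4, c@B0, e@B2}
  B3: | IN={a@B0, b@B4, c@B0, e@B2} | OUT={a@B0, b@B4, c@B0, e@B2}
  B4: | IN={a@B0, b@B4, c@B0, e@B0, e@B2} | OUT={a@B0, b@B4, c@B0, e@B0, e@B2}
  B5: | IN={a@B0, b@B4, c@B0, e@B0, e@B2} | OUT={a@B0, b@B5, c@B0, e@B0, e@B2, f@B5}
  B6: | IN={a@B0, b@B5, c@B0, e@B0, e@B2, f@B5} | OUT={a@B0, b@B5, c@B0, d@B6, e@B0, e@B2, f@B5}

Merge at B4: IN[B4] = OUT[B1] ⊔ OUT[B3] = {a@B0, b@B4, c@B0, e@B0, e@B2}
Applying B4's transfer function to that IN value gives OUT[B4] (row B4 above).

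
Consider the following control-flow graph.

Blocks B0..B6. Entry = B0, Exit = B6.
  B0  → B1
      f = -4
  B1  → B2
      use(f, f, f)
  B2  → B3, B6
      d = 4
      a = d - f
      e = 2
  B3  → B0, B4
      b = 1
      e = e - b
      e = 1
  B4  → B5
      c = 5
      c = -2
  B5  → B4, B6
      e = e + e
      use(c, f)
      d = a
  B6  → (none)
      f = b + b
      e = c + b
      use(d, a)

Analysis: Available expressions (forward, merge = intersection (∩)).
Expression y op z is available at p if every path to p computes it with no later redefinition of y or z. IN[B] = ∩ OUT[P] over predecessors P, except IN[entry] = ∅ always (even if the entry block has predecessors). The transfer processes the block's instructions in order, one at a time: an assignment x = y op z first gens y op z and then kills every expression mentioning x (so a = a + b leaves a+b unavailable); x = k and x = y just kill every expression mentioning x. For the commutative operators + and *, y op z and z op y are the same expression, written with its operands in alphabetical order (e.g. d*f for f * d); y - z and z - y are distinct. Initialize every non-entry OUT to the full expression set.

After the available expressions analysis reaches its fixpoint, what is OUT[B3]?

Answer: {d-f}

Trace:
Per-block solution:
  B0: | IN={} | OUT={}
  B1: | IN={} | OUT={}
  B2: | IN={} | OUT={d-f}
  B3: | IN={d-f} | OUT={d-f}
  B4: | IN={} | OUT={}
  B5: | IN={} | OUT={}
  B6: | IN={} | OUT={b+b, b+c}

Merge at B3: IN[B3] = OUT[B2] = {d-f}
Applying B3's transfer function to that IN value gives OUT[B3] (row B3 above).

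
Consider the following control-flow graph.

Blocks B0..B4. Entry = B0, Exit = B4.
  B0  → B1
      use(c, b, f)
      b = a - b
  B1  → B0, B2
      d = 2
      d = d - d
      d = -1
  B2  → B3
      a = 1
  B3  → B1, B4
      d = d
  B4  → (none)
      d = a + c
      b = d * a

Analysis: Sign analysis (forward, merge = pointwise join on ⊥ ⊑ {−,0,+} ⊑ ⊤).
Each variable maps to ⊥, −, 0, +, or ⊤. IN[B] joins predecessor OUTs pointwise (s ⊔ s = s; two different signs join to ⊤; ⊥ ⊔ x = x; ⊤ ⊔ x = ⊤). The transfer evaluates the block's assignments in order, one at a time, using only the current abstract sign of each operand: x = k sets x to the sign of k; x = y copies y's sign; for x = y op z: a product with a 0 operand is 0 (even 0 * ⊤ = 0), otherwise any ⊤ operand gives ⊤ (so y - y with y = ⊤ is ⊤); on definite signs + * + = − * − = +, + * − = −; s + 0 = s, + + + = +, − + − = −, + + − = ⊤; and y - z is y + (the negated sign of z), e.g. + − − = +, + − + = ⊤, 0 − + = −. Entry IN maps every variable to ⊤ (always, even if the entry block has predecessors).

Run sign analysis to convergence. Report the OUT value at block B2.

Answer: {a: +, b: ⊤, c: ⊤, d: -, e: ⊤, f: ⊤}

Working:
Converged values:
  B0: | IN=(all ⊤) | OUT=(all ⊤)
  B1: | IN=(all ⊤) | OUT={d:-; rest ⊤}
  B2: | IN={d:-; rest ⊤} | OUT={a:+, d:-; rest ⊤}
  B3: | IN={a:+, d:-; rest ⊤} | OUT={a:+, d:-; rest ⊤}
  B4: | IN={a:+, d:-; rest ⊤} | OUT={a:+; rest ⊤}

Merge at B2: IN[B2] = OUT[B1] = {a: ⊤, b: ⊤, c: ⊤, d: -, e: ⊤, f: ⊤}
Applying B2's transfer function to that IN value gives OUT[B2] (row B2 above).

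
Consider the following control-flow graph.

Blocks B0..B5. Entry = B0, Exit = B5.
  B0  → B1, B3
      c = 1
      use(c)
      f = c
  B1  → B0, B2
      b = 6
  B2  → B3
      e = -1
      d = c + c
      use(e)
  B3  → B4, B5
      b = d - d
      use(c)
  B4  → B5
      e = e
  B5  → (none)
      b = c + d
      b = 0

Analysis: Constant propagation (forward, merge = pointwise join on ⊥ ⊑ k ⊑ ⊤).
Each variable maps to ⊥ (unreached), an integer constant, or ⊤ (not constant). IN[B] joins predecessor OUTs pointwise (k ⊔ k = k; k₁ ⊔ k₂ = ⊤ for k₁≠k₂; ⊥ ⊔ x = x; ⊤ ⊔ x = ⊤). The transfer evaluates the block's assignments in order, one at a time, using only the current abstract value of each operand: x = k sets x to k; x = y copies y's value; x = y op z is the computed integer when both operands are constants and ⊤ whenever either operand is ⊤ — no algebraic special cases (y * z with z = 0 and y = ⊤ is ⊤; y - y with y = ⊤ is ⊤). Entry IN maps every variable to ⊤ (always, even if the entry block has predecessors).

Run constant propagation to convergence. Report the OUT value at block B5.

Answer: {a: ⊤, b: 0, c: 1, d: ⊤, e: ⊤, f: 1}

Working:
Converged values:
  B0:  IN=(all ⊤)  OUT={c:1, f:1; rest ⊤}
  B1:  IN={c:1, f:1; rest ⊤}  OUT={b:6, c:1, f:1; rest ⊤}
  B2:  IN={b:6, c:1, f:1; rest ⊤}  OUT={b:6, c:1, d:2, e:-1, f:1; rest ⊤}
  B3:  IN={c:1, f:1; rest ⊤}  OUT={c:1, f:1; rest ⊤}
  B4:  IN={c:1, f:1; rest ⊤}  OUT={c:1, f:1; rest ⊤}
  B5:  IN={c:1, f:1; rest ⊤}  OUT={b:0, c:1, f:1; rest ⊤}

Merge at B5: IN[B5] = OUT[B3] ⊔ OUT[B4] = {a: ⊤, b: ⊤, c: 1, d: ⊤, e: ⊤, f: 1}
Applying B5's transfer function to that IN value gives OUT[B5] (row B5 above).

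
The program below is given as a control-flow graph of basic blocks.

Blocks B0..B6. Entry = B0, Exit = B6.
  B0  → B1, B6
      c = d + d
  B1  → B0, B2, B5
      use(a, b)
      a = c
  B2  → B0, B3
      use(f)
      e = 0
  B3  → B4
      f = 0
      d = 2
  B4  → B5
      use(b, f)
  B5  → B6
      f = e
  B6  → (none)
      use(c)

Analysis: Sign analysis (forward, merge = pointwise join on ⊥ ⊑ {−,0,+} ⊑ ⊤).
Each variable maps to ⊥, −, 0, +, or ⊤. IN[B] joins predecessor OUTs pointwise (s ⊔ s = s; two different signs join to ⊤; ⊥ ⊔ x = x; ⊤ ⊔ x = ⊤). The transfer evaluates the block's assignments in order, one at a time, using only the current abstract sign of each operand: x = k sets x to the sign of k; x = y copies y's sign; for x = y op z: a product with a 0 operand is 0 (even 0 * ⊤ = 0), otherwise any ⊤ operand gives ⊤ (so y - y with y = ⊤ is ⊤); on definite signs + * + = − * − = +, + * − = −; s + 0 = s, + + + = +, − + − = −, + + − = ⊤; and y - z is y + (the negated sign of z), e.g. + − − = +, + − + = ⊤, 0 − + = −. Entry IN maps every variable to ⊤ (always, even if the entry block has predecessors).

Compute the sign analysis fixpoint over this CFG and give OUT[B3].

Answer: {a: ⊤, b: ⊤, c: ⊤, d: +, e: 0, f: 0}

Working:
Per-block solution:
  B0:  IN=(all ⊤)  OUT=(all ⊤)
  B1:  IN=(all ⊤)  OUT=(all ⊤)
  B2:  IN=(all ⊤)  OUT={e:0; rest ⊤}
  B3:  IN={e:0; rest ⊤}  OUT={d:+, e:0, f:0; rest ⊤}
  B4:  IN={d:+, e:0, f:0; rest ⊤}  OUT={d:+, e:0, f:0; rest ⊤}
  B5:  IN=(all ⊤)  OUT=(all ⊤)
  B6:  IN=(all ⊤)  OUT=(all ⊤)

Merge at B3: IN[B3] = OUT[B2] = {a: ⊤, b: ⊤, c: ⊤, d: ⊤, e: 0, f: ⊤}
Applying B3's transfer function to that IN value gives OUT[B3] (row B3 above).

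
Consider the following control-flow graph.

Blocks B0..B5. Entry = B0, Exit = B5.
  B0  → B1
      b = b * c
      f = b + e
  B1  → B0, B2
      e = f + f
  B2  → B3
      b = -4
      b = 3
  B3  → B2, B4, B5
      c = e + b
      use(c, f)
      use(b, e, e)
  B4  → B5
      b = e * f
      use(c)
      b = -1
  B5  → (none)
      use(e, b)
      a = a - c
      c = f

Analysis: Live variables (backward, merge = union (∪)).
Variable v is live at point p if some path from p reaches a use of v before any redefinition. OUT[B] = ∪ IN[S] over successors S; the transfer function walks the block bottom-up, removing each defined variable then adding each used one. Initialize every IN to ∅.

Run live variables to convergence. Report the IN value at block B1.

Answer: {a, b, c, f}

Working:
Per-block solution:
  B0:  IN={a, b, c, e}  OUT={a, b, c, f}
  B1:  IN={a, b, c, f}  OUT={a, b, c, e, f}
  B2:  IN={a, e, f}  OUT={a, b, e, f}
  B3:  IN={a, b, e, f}  OUT={a, b, c, e, f}
  B4:  IN={a, c, e, f}  OUT={a, b, c, e, f}
  B5:  IN={a, b, c, e, f}  OUT={}

Merge at B1: OUT[B1] = IN[B0] ⊔ IN[B2] = {a, b, c, e, f}
Applying B1's transfer function to that OUT value gives IN[B1] (row B1 above).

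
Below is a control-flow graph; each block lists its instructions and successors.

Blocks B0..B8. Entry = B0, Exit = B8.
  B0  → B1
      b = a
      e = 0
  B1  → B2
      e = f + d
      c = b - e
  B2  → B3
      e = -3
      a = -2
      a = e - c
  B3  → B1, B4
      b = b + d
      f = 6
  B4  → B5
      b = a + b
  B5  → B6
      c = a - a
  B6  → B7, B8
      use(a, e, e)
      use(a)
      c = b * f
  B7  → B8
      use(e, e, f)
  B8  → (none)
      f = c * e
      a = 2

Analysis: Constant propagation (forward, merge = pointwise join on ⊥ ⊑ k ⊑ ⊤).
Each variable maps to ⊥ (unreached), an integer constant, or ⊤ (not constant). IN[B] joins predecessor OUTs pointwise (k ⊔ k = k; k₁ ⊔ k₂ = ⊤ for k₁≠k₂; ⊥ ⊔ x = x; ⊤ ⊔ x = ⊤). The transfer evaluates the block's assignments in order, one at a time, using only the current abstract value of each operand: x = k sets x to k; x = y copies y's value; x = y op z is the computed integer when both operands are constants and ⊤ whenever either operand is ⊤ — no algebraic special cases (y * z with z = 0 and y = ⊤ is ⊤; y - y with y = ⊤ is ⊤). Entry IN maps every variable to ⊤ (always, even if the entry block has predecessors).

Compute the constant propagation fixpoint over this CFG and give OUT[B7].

Answer: {a: ⊤, b: ⊤, c: ⊤, d: ⊤, e: -3, f: 6}

Trace:
Fixpoint table:
  B0:   IN=(all ⊤)   OUT={e:0; rest ⊤}
  B1:   IN=(all ⊤)   OUT=(all ⊤)
  B2:   IN=(all ⊤)   OUT={e:-3; rest ⊤}
  B3:   IN={e:-3; rest ⊤}   OUT={e:-3, f:6; rest ⊤}
  B4:   IN={e:-3, f:6; rest ⊤}   OUT={e:-3, f:6; rest ⊤}
  B5:   IN={e:-3, f:6; rest ⊤}   OUT={e:-3, f:6; rest ⊤}
  B6:   IN={e:-3, f:6; rest ⊤}   OUT={e:-3, f:6; rest ⊤}
  B7:   IN={e:-3, f:6; rest ⊤}   OUT={e:-3, f:6; rest ⊤}
  B8:   IN={e:-3, f:6; rest ⊤}   OUT={a:2, e:-3; rest ⊤}

Merge at B7: IN[B7] = OUT[B6] = {a: ⊤, b: ⊤, c: ⊤, d: ⊤, e: -3, f: 6}
Applying B7's transfer function to that IN value gives OUT[B7] (row B7 above).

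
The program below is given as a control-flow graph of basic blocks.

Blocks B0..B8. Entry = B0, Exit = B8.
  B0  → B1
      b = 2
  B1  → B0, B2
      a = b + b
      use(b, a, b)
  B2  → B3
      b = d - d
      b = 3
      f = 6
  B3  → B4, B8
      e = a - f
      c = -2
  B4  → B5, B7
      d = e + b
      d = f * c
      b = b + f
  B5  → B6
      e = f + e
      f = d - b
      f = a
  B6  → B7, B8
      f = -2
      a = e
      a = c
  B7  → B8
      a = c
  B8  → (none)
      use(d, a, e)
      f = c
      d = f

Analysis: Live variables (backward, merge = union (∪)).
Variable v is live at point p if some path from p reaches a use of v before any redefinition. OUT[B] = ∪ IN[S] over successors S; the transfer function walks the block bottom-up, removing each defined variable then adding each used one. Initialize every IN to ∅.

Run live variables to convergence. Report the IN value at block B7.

Per-block solution:
  B0:   IN={d}   OUT={b, d}
  B1:   IN={b, d}   OUT={a, d}
  B2:   IN={a, d}   OUT={a, b, d, f}
  B3:   IN={a, b, d, f}   OUT={a, b, c, d, e, f}
  B4:   IN={a, b, c, e, f}   OUT={a, b, c, d, e, f}
  B5:   IN={a, b, c, d, e, f}   OUT={c, d, e}
  B6:   IN={c, d, e}   OUT={a, c, d, e}
  B7:   IN={c, d, e}   OUT={a, c, d, e}
  B8:   IN={a, c, d, e}   OUT={}

Merge at B7: OUT[B7] = IN[B8] = {a, c, d, e}
Applying B7's transfer function to that OUT value gives IN[B7] (row B7 above).

Answer: {c, d, e}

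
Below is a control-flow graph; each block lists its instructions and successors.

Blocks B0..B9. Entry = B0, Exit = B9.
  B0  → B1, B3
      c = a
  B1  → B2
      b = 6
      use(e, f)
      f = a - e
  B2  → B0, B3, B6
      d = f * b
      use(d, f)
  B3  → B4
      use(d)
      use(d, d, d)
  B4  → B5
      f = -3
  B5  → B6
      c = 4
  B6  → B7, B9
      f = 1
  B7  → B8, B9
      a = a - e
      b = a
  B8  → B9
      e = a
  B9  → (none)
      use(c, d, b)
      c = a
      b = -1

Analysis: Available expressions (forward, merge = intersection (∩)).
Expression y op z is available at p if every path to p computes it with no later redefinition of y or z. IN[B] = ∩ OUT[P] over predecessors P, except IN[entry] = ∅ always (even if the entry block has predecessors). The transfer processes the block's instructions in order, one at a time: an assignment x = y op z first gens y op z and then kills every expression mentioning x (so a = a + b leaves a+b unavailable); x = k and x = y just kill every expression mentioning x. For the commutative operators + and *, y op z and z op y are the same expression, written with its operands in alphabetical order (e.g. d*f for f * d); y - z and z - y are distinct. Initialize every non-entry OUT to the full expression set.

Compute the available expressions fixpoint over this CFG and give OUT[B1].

Converged values:
  B0: | IN={} | OUT={}
  B1: | IN={} | OUT={a-e}
  B2: | IN={a-e} | OUT={a-e, b*f}
  B3: | IN={} | OUT={}
  B4: | IN={} | OUT={}
  B5: | IN={} | OUT={}
  B6: | IN={} | OUT={}
  B7: | IN={} | OUT={}
  B8: | IN={} | OUT={}
  B9: | IN={} | OUT={}

Merge at B1: IN[B1] = OUT[B0] = {}
Applying B1's transfer function to that IN value gives OUT[B1] (row B1 above).

Answer: {a-e}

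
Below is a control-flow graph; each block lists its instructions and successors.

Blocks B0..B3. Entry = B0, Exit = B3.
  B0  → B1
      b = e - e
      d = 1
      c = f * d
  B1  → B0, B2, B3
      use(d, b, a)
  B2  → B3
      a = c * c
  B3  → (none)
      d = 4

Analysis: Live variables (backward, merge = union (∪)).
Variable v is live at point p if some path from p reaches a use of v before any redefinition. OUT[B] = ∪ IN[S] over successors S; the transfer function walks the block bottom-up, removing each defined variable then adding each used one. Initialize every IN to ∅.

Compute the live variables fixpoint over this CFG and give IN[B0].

Answer: {a, e, f}

Trace:
Converged values:
  B0:  IN={a, e, f}  OUT={a, b, c, d, e, f}
  B1:  IN={a, b, c, d, e, f}  OUT={a, c, e, f}
  B2:  IN={c}  OUT={}
  B3:  IN={}  OUT={}

Merge at B0: OUT[B0] = IN[B1] = {a, b, c, d, e, f}
Applying B0's transfer function to that OUT value gives IN[B0] (row B0 above).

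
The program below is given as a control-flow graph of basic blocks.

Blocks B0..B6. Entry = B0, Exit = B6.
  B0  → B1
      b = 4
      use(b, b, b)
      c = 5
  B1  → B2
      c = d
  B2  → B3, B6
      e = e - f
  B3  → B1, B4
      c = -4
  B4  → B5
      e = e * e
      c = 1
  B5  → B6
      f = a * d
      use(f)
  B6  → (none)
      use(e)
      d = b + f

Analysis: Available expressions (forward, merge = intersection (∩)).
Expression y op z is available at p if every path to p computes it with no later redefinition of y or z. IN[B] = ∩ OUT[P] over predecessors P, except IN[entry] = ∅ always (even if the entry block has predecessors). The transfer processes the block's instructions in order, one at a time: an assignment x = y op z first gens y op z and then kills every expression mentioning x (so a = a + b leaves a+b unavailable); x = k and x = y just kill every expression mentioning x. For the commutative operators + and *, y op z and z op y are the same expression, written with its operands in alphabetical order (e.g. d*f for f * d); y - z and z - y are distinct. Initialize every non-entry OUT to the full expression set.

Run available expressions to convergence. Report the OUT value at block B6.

Fixpoint table:
  B0:  IN={}  OUT={}
  B1:  IN={}  OUT={}
  B2:  IN={}  OUT={}
  B3:  IN={}  OUT={}
  B4:  IN={}  OUT={}
  B5:  IN={}  OUT={a*d}
  B6:  IN={}  OUT={b+f}

Merge at B6: IN[B6] = OUT[B2] ∩ OUT[B5] = {}
Applying B6's transfer function to that IN value gives OUT[B6] (row B6 above).

Answer: {b+f}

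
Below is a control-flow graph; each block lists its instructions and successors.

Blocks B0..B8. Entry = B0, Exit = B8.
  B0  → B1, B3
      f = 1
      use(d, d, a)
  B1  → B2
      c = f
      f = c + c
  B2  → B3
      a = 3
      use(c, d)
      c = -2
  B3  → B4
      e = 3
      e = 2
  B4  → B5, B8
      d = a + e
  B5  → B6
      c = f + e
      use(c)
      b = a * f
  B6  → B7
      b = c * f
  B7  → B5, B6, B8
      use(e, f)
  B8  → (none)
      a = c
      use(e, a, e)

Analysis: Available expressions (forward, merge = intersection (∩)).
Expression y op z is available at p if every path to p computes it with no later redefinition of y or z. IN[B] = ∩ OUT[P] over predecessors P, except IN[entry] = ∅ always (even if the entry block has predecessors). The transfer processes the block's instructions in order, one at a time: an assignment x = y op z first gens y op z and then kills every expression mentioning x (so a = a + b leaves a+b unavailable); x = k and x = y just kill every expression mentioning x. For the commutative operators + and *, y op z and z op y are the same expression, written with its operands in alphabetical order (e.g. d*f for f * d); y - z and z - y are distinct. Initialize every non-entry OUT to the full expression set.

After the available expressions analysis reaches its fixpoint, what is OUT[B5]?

Converged values:
  B0:  IN={}  OUT={}
  B1:  IN={}  OUT={c+c}
  B2:  IN={c+c}  OUT={}
  B3:  IN={}  OUT={}
  B4:  IN={}  OUT={a+e}
  B5:  IN={a+e}  OUT={a*f, a+e, e+f}
  B6:  IN={a*f, a+e, e+f}  OUT={a*f, a+e, c*f, e+f}
  B7:  IN={a*f, a+e, c*f, e+f}  OUT={a*f, a+e, c*f, e+f}
  B8:  IN={a+e}  OUT={}

Merge at B5: IN[B5] = OUT[B4] ∩ OUT[B7] = {a+e}
Applying B5's transfer function to that IN value gives OUT[B5] (row B5 above).

Answer: {a*f, a+e, e+f}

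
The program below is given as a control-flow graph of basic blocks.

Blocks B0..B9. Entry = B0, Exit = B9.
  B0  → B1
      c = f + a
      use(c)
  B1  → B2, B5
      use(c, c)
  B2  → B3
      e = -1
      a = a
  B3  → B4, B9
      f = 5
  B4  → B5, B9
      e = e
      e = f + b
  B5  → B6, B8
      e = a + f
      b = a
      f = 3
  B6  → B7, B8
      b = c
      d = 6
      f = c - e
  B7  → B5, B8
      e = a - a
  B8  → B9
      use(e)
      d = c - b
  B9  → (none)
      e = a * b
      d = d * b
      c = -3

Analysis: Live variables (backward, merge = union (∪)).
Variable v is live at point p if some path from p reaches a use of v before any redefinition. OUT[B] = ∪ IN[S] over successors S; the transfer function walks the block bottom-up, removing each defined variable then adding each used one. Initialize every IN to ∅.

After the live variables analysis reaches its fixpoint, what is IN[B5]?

Answer: {a, c, f}

Derivation:
Fixpoint table:
  B0: | IN={a, b, d, f} | OUT={a, b, c, d, f}
  B1: | IN={a, b, c, d, f} | OUT={a, b, c, d, f}
  B2: | IN={a, b, c, d} | OUT={a, b, c, d, e}
  B3: | IN={a, b, c, d, e} | OUT={a, b, c, d, e, f}
  B4: | IN={a, b, c, d, e, f} | OUT={a, b, c, d, f}
  B5: | IN={a, c, f} | OUT={a, b, c, e}
  B6: | IN={a, c, e} | OUT={a, b, c, e, f}
  B7: | IN={a, b, c, f} | OUT={a, b, c, e, f}
  B8: | IN={a, b, c, e} | OUT={a, b, d}
  B9: | IN={a, b, d} | OUT={}

Merge at B5: OUT[B5] = IN[B6] ⊔ IN[B8] = {a, b, c, e}
Applying B5's transfer function to that OUT value gives IN[B5] (row B5 above).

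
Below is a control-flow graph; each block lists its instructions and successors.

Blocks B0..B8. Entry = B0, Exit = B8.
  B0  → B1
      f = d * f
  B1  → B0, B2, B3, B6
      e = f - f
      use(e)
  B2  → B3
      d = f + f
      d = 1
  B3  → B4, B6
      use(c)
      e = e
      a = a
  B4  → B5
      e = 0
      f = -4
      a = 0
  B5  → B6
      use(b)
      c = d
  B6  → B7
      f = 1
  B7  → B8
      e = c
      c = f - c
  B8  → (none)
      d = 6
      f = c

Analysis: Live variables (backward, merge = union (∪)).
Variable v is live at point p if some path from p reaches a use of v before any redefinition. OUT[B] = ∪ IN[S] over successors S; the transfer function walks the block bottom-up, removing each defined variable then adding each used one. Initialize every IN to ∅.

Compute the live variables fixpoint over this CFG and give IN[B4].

Answer: {b, d}

Trace:
Per-block solution:
  B0:  IN={a, b, c, d, f}  OUT={a, b, c, d, f}
  B1:  IN={a, b, c, d, f}  OUT={a, b, c, d, e, f}
  B2:  IN={a, b, c, e, f}  OUT={a, b, c, d, e}
  B3:  IN={a, b, c, d, e}  OUT={b, c, d}
  B4:  IN={b, d}  OUT={b, d}
  B5:  IN={b, d}  OUT={c}
  B6:  IN={c}  OUT={c, f}
  B7:  IN={c, f}  OUT={c}
  B8:  IN={c}  OUT={}

Merge at B4: OUT[B4] = IN[B5] = {b, d}
Applying B4's transfer function to that OUT value gives IN[B4] (row B4 above).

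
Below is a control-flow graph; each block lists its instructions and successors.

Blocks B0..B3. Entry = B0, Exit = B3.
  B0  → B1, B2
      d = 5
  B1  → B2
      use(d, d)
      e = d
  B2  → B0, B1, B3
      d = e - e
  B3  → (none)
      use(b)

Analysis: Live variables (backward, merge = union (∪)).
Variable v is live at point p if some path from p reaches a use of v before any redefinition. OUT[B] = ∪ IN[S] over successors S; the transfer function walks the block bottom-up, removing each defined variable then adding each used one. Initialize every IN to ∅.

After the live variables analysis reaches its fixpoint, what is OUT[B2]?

Per-block solution:
  B0: | IN={b, e} | OUT={b, d, e}
  B1: | IN={b, d} | OUT={b, e}
  B2: | IN={b, e} | OUT={b, d, e}
  B3: | IN={b} | OUT={}

Merge at B2: OUT[B2] = IN[B0] ⊔ IN[B1] ⊔ IN[B3] = {b, d, e}

Answer: {b, d, e}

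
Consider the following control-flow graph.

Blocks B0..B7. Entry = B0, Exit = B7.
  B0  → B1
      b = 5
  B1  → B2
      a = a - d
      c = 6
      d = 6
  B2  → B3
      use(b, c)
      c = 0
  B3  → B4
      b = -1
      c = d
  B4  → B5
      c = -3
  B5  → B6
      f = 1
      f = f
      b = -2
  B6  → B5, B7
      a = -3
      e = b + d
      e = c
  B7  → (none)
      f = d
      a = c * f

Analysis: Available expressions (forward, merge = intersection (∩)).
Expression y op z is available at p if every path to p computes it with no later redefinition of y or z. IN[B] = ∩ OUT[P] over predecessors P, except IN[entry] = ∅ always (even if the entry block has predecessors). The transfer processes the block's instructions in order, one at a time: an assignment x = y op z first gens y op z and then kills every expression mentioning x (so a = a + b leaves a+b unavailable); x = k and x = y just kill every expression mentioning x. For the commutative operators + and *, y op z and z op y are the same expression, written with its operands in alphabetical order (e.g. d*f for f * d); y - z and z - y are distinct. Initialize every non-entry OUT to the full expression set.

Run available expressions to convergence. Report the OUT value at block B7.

Answer: {b+d, c*f}

Derivation:
Per-block solution:
  B0: | IN={} | OUT={}
  B1: | IN={} | OUT={}
  B2: | IN={} | OUT={}
  B3: | IN={} | OUT={}
  B4: | IN={} | OUT={}
  B5: | IN={} | OUT={}
  B6: | IN={} | OUT={b+d}
  B7: | IN={b+d} | OUT={b+d, c*f}

Merge at B7: IN[B7] = OUT[B6] = {b+d}
Applying B7's transfer function to that IN value gives OUT[B7] (row B7 above).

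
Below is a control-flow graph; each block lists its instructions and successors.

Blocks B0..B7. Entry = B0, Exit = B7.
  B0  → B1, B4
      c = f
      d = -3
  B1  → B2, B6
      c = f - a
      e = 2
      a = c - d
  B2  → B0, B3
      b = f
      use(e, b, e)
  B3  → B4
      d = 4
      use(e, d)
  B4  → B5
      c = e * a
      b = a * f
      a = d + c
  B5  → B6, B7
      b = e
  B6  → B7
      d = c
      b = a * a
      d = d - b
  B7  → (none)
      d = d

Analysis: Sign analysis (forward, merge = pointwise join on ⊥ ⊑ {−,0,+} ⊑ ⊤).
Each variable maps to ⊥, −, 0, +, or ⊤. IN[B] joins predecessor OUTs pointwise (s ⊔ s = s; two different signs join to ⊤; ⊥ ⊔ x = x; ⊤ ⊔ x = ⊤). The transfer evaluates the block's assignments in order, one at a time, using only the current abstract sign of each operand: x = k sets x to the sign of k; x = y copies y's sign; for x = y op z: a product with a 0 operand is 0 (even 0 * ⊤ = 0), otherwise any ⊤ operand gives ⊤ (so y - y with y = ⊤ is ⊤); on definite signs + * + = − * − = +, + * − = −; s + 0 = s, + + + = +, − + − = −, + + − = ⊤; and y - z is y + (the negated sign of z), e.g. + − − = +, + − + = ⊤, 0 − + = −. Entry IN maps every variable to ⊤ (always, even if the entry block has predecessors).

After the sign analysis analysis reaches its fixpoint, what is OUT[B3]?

Converged values:
  B0:  IN=(all ⊤)  OUT={d:-; rest ⊤}
  B1:  IN={d:-; rest ⊤}  OUT={d:-, e:+; rest ⊤}
  B2:  IN={d:-, e:+; rest ⊤}  OUT={d:-, e:+; rest ⊤}
  B3:  IN={d:-, e:+; rest ⊤}  OUT={d:+, e:+; rest ⊤}
  B4:  IN=(all ⊤)  OUT=(all ⊤)
  B5:  IN=(all ⊤)  OUT=(all ⊤)
  B6:  IN=(all ⊤)  OUT=(all ⊤)
  B7:  IN=(all ⊤)  OUT=(all ⊤)

Merge at B3: IN[B3] = OUT[B2] = {a: ⊤, b: ⊤, c: ⊤, d: -, e: +, f: ⊤}
Applying B3's transfer function to that IN value gives OUT[B3] (row B3 above).

Answer: {a: ⊤, b: ⊤, c: ⊤, d: +, e: +, f: ⊤}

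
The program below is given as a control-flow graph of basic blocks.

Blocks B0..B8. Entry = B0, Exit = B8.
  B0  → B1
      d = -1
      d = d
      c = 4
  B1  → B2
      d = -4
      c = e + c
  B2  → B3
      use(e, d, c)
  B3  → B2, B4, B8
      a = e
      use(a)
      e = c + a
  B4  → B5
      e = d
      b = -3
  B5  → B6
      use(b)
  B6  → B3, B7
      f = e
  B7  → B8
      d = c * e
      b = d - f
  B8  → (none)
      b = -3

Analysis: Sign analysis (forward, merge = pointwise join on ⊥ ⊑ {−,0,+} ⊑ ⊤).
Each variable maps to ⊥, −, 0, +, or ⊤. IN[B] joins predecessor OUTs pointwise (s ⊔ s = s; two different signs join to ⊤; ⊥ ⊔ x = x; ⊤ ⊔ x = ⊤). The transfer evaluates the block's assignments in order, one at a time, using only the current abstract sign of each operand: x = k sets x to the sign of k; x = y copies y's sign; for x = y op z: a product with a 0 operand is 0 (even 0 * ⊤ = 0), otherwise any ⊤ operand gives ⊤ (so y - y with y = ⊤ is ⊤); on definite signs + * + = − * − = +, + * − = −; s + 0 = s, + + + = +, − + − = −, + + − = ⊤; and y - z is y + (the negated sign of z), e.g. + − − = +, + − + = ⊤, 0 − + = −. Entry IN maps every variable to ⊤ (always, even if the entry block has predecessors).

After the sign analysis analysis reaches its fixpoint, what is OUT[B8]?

Answer: {a: ⊤, b: -, c: ⊤, d: ⊤, e: ⊤, f: ⊤}

Derivation:
Fixpoint table:
  B0:   IN=(all ⊤)   OUT={c:+, d:-; rest ⊤}
  B1:   IN={c:+, d:-; rest ⊤}   OUT={d:-; rest ⊤}
  B2:   IN={d:-; rest ⊤}   OUT={d:-; rest ⊤}
  B3:   IN={d:-; rest ⊤}   OUT={d:-; rest ⊤}
  B4:   IN={d:-; rest ⊤}   OUT={b:-, d:-, e:-; rest ⊤}
  B5:   IN={b:-, d:-, e:-; rest ⊤}   OUT={b:-, d:-, e:-; rest ⊤}
  B6:   IN={b:-, d:-, e:-; rest ⊤}   OUT={b:-, d:-, e:-, f:-; rest ⊤}
  B7:   IN={b:-, d:-, e:-, f:-; rest ⊤}   OUT={e:-, f:-; rest ⊤}
  B8:   IN=(all ⊤)   OUT={b:-; rest ⊤}

Merge at B8: IN[B8] = OUT[B3] ⊔ OUT[B7] = {a: ⊤, b: ⊤, c: ⊤, d: ⊤, e: ⊤, f: ⊤}
Applying B8's transfer function to that IN value gives OUT[B8] (row B8 above).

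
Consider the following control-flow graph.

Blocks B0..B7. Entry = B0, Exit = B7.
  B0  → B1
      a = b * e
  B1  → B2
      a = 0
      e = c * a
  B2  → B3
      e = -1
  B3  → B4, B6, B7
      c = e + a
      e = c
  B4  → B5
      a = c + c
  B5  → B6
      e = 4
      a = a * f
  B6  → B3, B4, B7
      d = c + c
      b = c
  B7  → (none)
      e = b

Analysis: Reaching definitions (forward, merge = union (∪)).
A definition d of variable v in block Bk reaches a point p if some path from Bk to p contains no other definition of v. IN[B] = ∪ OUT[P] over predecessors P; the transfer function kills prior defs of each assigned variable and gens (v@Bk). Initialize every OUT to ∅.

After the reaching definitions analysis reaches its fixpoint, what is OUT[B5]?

Answer: {a@B5, b@B6, c@B3, d@B6, e@B5}

Trace:
Converged values:
  B0: | IN={} | OUT={a@B0}
  B1: | IN={a@B0} | OUT={a@B1, e@B1}
  B2: | IN={a@B1, e@B1} | OUT={a@B1, e@B2}
  B3: | IN={a@B1, a@B5, b@B6, c@B3, d@B6, e@B2, e@B3, e@B5} | OUT={a@B1, a@B5, b@B6, c@B3, d@B6, e@B3}
  B4: | IN={a@B1, a@B5, b@B6, c@B3, d@B6, e@B3, e@B5} | OUT={a@B4, b@B6, c@B3, d@B6, e@B3, e@B5}
  B5: | IN={a@B4, b@B6, c@B3, d@B6, e@B3, e@B5} | OUT={a@B5, b@B6, c@B3, d@B6, e@B5}
  B6: | IN={a@B1, a@B5, b@B6, c@B3, d@B6, e@B3, e@B5} | OUT={a@B1, a@B5, b@B6, c@B3, d@B6, e@B3, e@B5}
  B7: | IN={a@B1, a@B5, b@B6, c@B3, d@B6, e@B3, e@B5} | OUT={a@B1, a@B5, b@B6, c@B3, d@B6, e@B7}

Merge at B5: IN[B5] = OUT[B4] = {a@B4, b@B6, c@B3, d@B6, e@B3, e@B5}
Applying B5's transfer function to that IN value gives OUT[B5] (row B5 above).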